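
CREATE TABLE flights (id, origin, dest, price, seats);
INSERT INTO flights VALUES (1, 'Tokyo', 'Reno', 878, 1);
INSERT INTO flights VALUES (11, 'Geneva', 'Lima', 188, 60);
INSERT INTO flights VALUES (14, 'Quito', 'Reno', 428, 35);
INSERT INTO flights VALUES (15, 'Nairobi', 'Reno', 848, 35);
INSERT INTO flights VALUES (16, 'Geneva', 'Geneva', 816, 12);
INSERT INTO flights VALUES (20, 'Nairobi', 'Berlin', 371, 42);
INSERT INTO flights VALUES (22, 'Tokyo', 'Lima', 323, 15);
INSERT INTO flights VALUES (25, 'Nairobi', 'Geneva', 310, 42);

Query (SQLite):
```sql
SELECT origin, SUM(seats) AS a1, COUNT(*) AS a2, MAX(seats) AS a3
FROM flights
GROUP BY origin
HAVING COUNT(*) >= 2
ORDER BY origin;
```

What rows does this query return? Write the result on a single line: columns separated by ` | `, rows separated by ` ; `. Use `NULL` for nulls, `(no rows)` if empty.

Geneva | 72 | 2 | 60 ; Nairobi | 119 | 3 | 42 ; Tokyo | 16 | 2 | 15

Group flights by origin.
Per group compute: SUM(seats), COUNT(*), MAX(seats).
HAVING: drop groups with fewer than 2 rows.
  Geneva: ids {11, 16} → SUM(seats)=72, COUNT(*)=2, MAX(seats)=60
  Nairobi: ids {15, 20, 25} → SUM(seats)=119, COUNT(*)=3, MAX(seats)=42
  Quito: ids {14} → SUM(seats)=35, COUNT(*)=1, MAX(seats)=35
  Tokyo: ids {1, 22} → SUM(seats)=16, COUNT(*)=2, MAX(seats)=15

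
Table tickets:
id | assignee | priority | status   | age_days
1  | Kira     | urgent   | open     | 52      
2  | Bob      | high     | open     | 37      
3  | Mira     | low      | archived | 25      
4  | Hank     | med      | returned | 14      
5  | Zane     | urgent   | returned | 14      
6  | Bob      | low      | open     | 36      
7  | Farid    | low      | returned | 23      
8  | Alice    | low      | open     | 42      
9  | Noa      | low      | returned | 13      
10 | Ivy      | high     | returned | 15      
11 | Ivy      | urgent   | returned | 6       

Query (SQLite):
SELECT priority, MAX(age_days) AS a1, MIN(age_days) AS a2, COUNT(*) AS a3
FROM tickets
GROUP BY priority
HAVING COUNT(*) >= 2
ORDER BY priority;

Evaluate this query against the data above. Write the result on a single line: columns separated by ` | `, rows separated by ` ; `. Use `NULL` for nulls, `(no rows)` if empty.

high | 37 | 15 | 2 ; low | 42 | 13 | 5 ; urgent | 52 | 6 | 3

Group tickets by priority.
Per group compute: MAX(age_days), MIN(age_days), COUNT(*).
HAVING: drop groups with fewer than 2 rows.
  high: ids {2, 10} → MAX(age_days)=37, MIN(age_days)=15, COUNT(*)=2
  low: ids {3, 6, 7, 8, 9} → MAX(age_days)=42, MIN(age_days)=13, COUNT(*)=5
  med: ids {4} → MAX(age_days)=14, MIN(age_days)=14, COUNT(*)=1
  urgent: ids {1, 5, 11} → MAX(age_days)=52, MIN(age_days)=6, COUNT(*)=3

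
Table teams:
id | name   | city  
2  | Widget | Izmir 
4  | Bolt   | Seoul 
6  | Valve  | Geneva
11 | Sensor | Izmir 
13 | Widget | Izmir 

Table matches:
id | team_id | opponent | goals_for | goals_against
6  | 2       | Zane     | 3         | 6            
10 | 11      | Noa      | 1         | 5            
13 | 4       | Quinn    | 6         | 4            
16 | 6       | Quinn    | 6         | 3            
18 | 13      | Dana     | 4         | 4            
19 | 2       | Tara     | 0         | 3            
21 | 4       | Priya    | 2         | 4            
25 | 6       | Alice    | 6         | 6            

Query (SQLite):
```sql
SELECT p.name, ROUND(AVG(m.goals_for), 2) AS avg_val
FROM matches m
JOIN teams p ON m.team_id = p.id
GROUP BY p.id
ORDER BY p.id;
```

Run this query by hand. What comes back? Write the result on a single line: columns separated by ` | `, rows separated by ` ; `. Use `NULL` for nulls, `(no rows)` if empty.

Widget | 1.5 ; Bolt | 4 ; Valve | 6 ; Sensor | 1 ; Widget | 4

Join each matches row to its teams via team_id.
Group joined rows by teams.id; compute ROUND(AVG(m.goals_for), 2) per group.
  2: ids {6, 19} → ROUND(AVG(m.goals_for), 2)=1.5
  4: ids {13, 21} → ROUND(AVG(m.goals_for), 2)=4
  6: ids {16, 25} → ROUND(AVG(m.goals_for), 2)=6
  11: ids {10} → ROUND(AVG(m.goals_for), 2)=1
  13: ids {18} → ROUND(AVG(m.goals_for), 2)=4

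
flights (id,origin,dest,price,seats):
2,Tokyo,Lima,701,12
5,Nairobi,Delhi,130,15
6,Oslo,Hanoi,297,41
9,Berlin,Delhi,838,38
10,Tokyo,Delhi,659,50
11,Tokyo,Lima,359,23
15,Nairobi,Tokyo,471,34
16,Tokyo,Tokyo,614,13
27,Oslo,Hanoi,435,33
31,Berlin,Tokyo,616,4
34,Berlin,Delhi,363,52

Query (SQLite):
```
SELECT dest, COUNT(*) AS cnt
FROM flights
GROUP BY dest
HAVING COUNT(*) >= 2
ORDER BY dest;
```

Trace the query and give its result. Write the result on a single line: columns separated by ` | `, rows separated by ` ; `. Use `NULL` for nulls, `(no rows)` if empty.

Partition flights by dest; compute COUNT(*) within each group.
HAVING: keep groups with count ≥ 2.
  Delhi: ids {5, 9, 10, 34} → COUNT(*)=4
  Hanoi: ids {6, 27} → COUNT(*)=2
  Lima: ids {2, 11} → COUNT(*)=2
  Tokyo: ids {15, 16, 31} → COUNT(*)=3

Delhi | 4 ; Hanoi | 2 ; Lima | 2 ; Tokyo | 3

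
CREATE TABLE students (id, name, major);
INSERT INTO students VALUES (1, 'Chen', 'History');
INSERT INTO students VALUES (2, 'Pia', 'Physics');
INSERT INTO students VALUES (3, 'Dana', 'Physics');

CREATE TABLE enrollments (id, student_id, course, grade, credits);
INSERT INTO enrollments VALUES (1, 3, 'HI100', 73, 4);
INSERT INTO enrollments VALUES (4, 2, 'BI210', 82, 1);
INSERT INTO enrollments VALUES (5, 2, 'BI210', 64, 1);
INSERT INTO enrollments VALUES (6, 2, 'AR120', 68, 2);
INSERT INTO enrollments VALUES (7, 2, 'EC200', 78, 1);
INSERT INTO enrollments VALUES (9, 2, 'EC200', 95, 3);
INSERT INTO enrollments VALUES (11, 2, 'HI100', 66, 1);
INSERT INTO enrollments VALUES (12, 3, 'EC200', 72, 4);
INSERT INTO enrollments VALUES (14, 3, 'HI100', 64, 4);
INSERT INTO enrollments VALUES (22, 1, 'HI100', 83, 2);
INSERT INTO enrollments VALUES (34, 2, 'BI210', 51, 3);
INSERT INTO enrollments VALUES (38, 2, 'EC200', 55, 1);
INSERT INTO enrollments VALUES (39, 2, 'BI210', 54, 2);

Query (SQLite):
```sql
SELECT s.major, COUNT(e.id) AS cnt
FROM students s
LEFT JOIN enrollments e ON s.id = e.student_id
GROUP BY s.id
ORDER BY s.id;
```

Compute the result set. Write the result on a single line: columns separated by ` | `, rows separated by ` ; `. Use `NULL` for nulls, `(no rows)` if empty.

History | 1 ; Physics | 9 ; Physics | 3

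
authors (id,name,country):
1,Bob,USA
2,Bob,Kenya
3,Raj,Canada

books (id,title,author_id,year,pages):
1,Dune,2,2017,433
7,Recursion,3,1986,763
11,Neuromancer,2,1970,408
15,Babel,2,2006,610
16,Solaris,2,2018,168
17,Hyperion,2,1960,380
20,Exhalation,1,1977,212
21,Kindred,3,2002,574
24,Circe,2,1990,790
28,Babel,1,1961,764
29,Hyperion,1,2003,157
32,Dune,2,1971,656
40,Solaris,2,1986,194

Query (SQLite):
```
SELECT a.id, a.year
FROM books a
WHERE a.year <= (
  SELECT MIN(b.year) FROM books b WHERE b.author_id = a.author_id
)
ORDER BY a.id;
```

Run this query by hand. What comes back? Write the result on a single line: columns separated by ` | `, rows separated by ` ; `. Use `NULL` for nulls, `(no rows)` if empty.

7 | 1986 ; 17 | 1960 ; 28 | 1961

For each books row a, compute MIN(year) over rows sharing a.author_id.
Keep row a if a.year <= that per-group MIN.
  author_id=1: MIN(year) = 1961
  author_id=2: MIN(year) = 1960
  author_id=3: MIN(year) = 1986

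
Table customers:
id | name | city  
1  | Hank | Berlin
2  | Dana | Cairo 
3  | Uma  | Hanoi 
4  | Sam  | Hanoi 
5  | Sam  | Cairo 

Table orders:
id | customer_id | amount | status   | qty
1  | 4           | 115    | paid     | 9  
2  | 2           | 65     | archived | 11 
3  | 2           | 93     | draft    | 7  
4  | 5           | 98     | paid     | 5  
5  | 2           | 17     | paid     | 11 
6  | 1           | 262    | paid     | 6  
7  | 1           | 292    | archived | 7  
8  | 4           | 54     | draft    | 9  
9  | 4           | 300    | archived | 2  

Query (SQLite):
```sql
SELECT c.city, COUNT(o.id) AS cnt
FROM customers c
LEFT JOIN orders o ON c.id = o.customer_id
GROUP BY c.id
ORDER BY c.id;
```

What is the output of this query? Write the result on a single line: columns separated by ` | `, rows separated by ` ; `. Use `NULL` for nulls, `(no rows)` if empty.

LEFT JOIN keeps every customers row; unmatched ones get NULL for orders columns.
Group by customers.id and compute COUNT(o.id). COUNT(col) of an all-NULL group is 0.
  1: ids {6, 7} → COUNT(o.id)=2
  2: ids {2, 3, 5} → COUNT(o.id)=3
  3: ids {—} → COUNT(o.id)=0
  4: ids {1, 8, 9} → COUNT(o.id)=3
  5: ids {4} → COUNT(o.id)=1

Berlin | 2 ; Cairo | 3 ; Hanoi | 0 ; Hanoi | 3 ; Cairo | 1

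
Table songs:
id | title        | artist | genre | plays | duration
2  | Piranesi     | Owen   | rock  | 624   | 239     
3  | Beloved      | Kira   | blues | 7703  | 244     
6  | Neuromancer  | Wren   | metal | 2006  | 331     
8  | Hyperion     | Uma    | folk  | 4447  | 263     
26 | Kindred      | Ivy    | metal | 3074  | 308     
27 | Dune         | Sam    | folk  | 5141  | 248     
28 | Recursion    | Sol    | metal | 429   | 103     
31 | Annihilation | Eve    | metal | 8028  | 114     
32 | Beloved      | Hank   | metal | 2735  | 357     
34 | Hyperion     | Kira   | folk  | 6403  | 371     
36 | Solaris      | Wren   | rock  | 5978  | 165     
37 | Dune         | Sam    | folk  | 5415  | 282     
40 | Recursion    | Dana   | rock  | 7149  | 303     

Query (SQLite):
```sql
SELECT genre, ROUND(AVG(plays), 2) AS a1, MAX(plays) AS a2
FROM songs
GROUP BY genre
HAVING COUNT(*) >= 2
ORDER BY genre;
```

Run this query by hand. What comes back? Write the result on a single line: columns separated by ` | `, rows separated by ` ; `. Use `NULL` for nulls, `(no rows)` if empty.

Group songs by genre.
Per group compute: ROUND(AVG(plays), 2), MAX(plays).
HAVING: drop groups with fewer than 2 rows.
  blues: ids {3} → ROUND(AVG(plays), 2)=7703, MAX(plays)=7703
  folk: ids {8, 27, 34, 37} → ROUND(AVG(plays), 2)=5351.5, MAX(plays)=6403
  metal: ids {6, 26, 28, 31, 32} → ROUND(AVG(plays), 2)=3254.4, MAX(plays)=8028
  rock: ids {2, 36, 40} → ROUND(AVG(plays), 2)=4583.67, MAX(plays)=7149

folk | 5351.5 | 6403 ; metal | 3254.4 | 8028 ; rock | 4583.67 | 7149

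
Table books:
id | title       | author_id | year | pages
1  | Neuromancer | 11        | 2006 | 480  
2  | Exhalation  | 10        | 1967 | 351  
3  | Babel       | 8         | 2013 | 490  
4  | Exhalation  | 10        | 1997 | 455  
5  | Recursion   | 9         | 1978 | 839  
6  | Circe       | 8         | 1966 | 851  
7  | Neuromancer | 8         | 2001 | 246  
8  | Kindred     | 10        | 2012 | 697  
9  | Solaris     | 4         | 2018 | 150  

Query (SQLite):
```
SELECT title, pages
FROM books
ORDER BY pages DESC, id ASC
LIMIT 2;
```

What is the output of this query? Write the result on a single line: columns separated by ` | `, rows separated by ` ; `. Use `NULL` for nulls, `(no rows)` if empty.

Circe | 851 ; Recursion | 839

Sort by pages desc, tiebreak id asc: (851, id=6), (839, id=5), (697, id=8), (490, id=3), (480, id=1) …. Take first 2.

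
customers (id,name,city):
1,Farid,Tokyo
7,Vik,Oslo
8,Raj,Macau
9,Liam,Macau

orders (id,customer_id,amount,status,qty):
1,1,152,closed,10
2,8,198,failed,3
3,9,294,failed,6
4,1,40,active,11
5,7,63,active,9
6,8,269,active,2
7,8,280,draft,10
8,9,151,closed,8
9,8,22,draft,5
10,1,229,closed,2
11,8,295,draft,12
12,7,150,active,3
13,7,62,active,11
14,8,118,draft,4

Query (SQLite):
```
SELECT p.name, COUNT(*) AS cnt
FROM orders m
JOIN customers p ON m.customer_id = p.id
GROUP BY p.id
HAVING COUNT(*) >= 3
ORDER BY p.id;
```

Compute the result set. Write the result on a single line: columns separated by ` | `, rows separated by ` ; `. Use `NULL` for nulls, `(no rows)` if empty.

Farid | 3 ; Vik | 3 ; Raj | 6

Join each orders row to its customers via customer_id.
Group joined rows by customers.id; compute COUNT(*) per group.
HAVING: keep groups with count ≥ 3.
  1: ids {1, 4, 10} → COUNT(*)=3
  7: ids {5, 12, 13} → COUNT(*)=3
  8: ids {2, 6, 7, 9, 11, 14} → COUNT(*)=6
  9: ids {3, 8} → COUNT(*)=2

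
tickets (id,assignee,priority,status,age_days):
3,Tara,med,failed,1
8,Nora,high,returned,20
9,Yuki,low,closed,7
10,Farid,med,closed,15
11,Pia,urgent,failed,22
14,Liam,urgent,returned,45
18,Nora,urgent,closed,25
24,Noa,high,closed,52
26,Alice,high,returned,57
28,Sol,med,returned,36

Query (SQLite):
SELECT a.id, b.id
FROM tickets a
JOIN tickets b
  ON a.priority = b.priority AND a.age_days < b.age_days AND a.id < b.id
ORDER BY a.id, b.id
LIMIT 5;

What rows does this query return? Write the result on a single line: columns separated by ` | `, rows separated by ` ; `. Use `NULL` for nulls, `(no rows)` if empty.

3 | 10 ; 3 | 28 ; 8 | 24 ; 8 | 26 ; 10 | 28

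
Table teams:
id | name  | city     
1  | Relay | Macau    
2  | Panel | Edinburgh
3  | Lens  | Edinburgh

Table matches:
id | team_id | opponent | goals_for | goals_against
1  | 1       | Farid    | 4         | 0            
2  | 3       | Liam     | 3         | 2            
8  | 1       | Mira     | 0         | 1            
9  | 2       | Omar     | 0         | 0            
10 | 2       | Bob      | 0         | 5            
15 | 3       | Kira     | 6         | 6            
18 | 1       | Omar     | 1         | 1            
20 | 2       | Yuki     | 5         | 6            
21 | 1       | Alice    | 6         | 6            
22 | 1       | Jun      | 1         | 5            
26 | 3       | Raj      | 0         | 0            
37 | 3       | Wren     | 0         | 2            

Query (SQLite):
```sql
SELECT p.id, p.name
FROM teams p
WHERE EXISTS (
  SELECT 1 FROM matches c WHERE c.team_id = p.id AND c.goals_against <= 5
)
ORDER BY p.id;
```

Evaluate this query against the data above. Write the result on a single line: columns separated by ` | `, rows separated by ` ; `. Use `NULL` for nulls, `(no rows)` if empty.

For each teams row, check whether any matches with matching team_id has goals_against <= 5.
Keep rows where that is true.

1 | Relay ; 2 | Panel ; 3 | Lens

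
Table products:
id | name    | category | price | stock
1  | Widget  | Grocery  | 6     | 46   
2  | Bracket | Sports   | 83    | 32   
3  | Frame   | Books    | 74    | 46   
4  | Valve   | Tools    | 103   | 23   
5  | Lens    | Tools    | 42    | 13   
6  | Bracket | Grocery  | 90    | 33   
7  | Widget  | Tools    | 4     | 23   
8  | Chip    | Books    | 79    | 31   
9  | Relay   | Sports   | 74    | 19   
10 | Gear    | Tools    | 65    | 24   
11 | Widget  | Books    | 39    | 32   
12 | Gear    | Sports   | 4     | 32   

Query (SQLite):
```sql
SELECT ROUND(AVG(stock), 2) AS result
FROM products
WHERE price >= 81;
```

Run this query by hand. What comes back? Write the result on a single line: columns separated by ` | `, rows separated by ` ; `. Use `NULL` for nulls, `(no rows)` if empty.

29.33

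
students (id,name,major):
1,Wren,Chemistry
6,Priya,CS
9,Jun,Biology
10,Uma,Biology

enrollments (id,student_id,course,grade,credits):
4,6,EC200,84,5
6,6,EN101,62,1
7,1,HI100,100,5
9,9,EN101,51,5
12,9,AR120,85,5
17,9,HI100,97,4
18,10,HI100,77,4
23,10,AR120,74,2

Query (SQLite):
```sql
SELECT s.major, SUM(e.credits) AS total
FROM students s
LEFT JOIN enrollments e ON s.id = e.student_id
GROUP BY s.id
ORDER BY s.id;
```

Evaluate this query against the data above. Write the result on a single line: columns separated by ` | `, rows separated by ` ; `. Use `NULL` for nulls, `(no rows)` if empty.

Chemistry | 5 ; CS | 6 ; Biology | 14 ; Biology | 6

LEFT JOIN keeps every students row; unmatched ones get NULL for enrollments columns.
Group by students.id and compute SUM(e.credits). SUM over an all-NULL group is NULL.
  1: ids {7} → SUM(e.credits)=5
  6: ids {4, 6} → SUM(e.credits)=6
  9: ids {9, 12, 17} → SUM(e.credits)=14
  10: ids {18, 23} → SUM(e.credits)=6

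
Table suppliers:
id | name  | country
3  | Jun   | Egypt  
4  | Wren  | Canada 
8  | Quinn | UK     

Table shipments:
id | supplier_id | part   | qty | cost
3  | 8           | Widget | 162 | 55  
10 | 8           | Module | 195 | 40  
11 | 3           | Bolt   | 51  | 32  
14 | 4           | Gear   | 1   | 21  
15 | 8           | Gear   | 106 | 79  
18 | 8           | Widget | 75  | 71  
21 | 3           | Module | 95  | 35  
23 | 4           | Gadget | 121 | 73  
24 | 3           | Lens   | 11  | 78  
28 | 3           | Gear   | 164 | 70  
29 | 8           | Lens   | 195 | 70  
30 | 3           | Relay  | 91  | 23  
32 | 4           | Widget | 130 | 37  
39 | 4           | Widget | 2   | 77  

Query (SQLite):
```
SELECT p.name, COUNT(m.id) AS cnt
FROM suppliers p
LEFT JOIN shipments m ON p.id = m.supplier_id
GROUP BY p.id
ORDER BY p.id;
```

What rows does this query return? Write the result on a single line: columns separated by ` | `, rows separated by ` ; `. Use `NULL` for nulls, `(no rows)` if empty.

LEFT JOIN keeps every suppliers row; unmatched ones get NULL for shipments columns.
Group by suppliers.id and compute COUNT(m.id). COUNT(col) of an all-NULL group is 0.
  3: ids {11, 21, 24, 28, 30} → COUNT(m.id)=5
  4: ids {14, 23, 32, 39} → COUNT(m.id)=4
  8: ids {3, 10, 15, 18, 29} → COUNT(m.id)=5

Jun | 5 ; Wren | 4 ; Quinn | 5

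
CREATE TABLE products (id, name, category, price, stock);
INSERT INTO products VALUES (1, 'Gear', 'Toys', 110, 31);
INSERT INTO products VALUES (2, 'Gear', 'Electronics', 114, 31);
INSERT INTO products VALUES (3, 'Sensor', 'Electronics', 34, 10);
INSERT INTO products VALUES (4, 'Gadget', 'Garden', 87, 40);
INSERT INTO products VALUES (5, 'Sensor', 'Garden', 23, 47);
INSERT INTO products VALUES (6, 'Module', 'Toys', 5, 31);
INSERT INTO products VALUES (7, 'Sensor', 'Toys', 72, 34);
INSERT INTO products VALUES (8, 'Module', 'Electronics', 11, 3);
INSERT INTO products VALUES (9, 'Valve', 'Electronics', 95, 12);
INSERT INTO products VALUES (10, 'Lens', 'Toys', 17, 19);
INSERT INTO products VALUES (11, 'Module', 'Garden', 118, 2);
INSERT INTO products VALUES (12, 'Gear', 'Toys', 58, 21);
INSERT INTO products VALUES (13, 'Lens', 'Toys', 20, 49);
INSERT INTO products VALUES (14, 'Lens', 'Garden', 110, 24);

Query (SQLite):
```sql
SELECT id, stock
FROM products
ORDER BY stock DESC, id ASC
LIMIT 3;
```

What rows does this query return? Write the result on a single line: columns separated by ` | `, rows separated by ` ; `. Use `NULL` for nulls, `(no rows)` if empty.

Sort by stock desc, tiebreak id asc: (49, id=13), (47, id=5), (40, id=4), (34, id=7), (31, id=1), (31, id=2) …. Take first 3.

13 | 49 ; 5 | 47 ; 4 | 40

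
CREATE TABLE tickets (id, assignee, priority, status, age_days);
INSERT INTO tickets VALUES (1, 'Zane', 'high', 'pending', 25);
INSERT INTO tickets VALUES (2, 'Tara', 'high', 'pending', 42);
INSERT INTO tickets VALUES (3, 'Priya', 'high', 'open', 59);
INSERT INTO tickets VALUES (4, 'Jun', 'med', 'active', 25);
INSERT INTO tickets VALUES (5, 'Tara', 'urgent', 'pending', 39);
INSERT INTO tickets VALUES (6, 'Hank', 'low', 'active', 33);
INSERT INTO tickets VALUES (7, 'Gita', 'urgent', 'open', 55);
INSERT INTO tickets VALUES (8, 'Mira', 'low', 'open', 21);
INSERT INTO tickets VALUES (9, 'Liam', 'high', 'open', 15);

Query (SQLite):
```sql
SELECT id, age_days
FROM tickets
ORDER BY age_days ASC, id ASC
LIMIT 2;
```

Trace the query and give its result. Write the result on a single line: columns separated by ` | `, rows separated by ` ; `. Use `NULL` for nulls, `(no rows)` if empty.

9 | 15 ; 8 | 21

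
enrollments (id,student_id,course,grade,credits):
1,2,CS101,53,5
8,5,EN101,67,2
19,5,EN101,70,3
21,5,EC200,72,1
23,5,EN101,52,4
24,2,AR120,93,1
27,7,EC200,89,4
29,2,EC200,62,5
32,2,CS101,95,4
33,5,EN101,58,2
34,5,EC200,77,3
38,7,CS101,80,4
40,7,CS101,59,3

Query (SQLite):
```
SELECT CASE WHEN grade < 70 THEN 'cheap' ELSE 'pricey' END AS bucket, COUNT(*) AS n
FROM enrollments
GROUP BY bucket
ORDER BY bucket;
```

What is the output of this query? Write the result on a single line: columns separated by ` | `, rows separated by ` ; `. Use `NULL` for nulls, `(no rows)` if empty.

cheap | 6 ; pricey | 7

Bucket rows by grade < 70 → 'cheap' else 'pricey'; count each bucket.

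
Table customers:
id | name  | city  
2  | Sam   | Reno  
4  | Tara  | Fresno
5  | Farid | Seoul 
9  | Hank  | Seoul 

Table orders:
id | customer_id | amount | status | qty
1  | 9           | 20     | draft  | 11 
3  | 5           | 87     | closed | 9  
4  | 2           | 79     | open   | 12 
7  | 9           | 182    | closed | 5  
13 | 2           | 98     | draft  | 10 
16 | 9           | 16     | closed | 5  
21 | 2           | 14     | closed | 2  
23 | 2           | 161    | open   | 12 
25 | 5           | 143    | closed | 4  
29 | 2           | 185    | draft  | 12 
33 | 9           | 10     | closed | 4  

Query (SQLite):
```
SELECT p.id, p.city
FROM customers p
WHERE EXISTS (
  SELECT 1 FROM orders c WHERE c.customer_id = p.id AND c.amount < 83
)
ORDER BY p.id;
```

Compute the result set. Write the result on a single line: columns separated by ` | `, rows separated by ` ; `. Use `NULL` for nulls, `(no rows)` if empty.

2 | Reno ; 9 | Seoul

For each customers row, check whether any orders with matching customer_id has amount < 83.
Keep rows where that is true.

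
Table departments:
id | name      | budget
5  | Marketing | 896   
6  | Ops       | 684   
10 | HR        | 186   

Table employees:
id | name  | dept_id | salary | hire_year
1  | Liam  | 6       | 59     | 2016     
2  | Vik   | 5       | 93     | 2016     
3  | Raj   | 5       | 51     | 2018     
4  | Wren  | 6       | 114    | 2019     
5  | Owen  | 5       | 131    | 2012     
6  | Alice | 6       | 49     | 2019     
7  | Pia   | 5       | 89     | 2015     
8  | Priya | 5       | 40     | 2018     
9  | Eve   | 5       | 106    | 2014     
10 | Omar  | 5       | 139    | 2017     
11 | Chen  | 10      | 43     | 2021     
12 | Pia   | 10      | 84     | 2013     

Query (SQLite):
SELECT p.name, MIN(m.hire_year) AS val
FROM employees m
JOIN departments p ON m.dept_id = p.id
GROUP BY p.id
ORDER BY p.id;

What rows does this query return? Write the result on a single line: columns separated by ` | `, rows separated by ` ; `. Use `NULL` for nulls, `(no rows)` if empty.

Join each employees row to its departments via dept_id.
Group joined rows by departments.id; compute MIN(m.hire_year) per group.
  5: ids {2, 3, 5, 7, 8, 9, 10} → MIN(m.hire_year)=2012
  6: ids {1, 4, 6} → MIN(m.hire_year)=2016
  10: ids {11, 12} → MIN(m.hire_year)=2013

Marketing | 2012 ; Ops | 2016 ; HR | 2013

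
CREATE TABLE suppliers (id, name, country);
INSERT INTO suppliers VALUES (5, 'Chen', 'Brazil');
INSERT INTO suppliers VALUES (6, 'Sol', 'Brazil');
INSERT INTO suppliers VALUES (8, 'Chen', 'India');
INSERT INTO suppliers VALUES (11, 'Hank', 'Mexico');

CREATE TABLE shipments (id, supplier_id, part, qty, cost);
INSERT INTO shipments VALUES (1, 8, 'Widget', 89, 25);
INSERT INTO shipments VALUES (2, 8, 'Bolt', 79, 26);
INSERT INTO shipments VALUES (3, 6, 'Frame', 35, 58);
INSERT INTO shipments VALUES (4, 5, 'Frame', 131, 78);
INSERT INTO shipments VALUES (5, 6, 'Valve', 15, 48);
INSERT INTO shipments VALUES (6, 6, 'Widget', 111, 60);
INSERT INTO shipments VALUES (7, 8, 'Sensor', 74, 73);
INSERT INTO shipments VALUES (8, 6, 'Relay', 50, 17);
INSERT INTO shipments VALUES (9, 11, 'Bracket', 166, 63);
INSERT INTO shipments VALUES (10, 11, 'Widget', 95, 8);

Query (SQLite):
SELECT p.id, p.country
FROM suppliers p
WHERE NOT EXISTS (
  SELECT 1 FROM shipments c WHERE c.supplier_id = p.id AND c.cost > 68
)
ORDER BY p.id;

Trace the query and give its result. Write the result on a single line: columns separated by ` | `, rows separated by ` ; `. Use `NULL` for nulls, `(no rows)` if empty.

6 | Brazil ; 11 | Mexico

For each suppliers row, check whether any shipments with matching supplier_id has cost > 68.
Keep rows where that is false.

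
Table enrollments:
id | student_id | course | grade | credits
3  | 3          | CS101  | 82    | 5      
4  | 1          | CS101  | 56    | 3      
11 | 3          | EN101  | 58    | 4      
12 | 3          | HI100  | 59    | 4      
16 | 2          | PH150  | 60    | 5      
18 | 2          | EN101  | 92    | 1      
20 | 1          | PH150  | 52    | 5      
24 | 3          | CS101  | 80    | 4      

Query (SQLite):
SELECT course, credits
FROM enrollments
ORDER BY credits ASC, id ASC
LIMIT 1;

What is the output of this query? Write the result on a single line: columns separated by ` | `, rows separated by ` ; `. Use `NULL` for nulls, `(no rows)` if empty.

Sort by credits asc, tiebreak id asc: (1, id=18), (3, id=4), (4, id=11), (4, id=12) …. Take first 1.

EN101 | 1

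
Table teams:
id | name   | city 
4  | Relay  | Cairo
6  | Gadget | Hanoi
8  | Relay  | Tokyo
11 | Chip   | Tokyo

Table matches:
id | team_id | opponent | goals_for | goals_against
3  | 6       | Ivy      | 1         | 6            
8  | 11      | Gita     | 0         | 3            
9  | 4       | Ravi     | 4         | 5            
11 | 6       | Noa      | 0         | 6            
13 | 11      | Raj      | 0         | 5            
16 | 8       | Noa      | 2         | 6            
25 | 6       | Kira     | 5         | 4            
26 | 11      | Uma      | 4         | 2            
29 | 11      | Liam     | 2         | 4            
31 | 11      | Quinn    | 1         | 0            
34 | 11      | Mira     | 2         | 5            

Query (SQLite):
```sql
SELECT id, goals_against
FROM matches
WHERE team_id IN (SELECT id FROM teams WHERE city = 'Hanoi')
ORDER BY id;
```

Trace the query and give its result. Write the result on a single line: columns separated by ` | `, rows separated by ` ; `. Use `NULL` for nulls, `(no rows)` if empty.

3 | 6 ; 11 | 6 ; 25 | 4

Inner query: teams.id where city = 'Hanoi'.
Outer: keep matches rows whose team_id is in that set.
Inner query → {6}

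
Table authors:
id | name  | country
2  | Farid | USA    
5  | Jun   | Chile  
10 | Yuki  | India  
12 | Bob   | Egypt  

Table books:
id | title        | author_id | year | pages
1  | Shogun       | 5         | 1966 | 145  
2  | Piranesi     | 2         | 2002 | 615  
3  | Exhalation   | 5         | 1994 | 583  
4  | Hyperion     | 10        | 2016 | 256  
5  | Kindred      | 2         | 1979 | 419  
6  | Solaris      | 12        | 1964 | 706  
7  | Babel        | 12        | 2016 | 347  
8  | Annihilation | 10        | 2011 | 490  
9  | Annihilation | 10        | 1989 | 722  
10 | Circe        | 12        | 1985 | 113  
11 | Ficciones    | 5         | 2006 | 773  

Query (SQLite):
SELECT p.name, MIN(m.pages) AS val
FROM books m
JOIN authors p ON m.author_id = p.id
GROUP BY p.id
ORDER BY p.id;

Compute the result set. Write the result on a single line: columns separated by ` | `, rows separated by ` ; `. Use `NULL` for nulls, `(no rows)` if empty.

Farid | 419 ; Jun | 145 ; Yuki | 256 ; Bob | 113

Join each books row to its authors via author_id.
Group joined rows by authors.id; compute MIN(m.pages) per group.
  2: ids {2, 5} → MIN(m.pages)=419
  5: ids {1, 3, 11} → MIN(m.pages)=145
  10: ids {4, 8, 9} → MIN(m.pages)=256
  12: ids {6, 7, 10} → MIN(m.pages)=113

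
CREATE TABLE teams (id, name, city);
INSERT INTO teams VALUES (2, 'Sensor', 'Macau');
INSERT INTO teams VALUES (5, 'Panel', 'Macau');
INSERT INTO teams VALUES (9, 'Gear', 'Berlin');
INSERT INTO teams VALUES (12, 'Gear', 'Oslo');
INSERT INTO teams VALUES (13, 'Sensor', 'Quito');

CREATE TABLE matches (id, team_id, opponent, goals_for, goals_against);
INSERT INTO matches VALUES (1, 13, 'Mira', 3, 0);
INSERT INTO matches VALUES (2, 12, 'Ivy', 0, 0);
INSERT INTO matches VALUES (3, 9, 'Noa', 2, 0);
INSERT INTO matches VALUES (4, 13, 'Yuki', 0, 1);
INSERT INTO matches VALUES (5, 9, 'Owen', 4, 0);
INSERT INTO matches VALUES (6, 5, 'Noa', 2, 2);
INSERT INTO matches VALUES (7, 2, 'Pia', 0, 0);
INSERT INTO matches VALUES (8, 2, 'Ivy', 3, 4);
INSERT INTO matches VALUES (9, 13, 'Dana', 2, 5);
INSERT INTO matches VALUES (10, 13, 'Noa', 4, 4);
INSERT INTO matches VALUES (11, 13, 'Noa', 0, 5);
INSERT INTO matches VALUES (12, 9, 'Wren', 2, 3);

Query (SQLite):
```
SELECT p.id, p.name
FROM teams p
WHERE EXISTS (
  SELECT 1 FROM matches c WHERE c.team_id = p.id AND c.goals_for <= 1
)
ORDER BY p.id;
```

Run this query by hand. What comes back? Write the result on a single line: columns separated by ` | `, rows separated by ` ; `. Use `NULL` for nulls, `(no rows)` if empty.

For each teams row, check whether any matches with matching team_id has goals_for <= 1.
Keep rows where that is true.

2 | Sensor ; 12 | Gear ; 13 | Sensor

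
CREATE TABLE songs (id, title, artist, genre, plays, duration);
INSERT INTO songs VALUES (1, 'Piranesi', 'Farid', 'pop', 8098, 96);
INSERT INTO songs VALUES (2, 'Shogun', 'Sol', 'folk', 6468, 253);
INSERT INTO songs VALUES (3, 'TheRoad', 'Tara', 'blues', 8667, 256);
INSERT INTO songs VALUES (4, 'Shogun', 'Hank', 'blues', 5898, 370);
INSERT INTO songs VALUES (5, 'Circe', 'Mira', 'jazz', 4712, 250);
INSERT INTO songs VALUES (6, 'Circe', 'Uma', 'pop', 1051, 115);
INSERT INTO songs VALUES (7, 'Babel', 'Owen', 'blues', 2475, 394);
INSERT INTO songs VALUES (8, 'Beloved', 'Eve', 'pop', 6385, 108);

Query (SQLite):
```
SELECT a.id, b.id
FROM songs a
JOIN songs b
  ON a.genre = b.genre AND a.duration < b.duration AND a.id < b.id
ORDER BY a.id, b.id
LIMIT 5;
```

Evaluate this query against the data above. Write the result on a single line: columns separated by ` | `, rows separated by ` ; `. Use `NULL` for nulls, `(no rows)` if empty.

Pairs (a,b) with same genre, a.duration < b.duration, a.id < b.id.
genre groups: blues:{3,4,7} folk:{2} jazz:{5} pop:{1,6,8}
Ordered by (a.id, b.id); first 5.

1 | 6 ; 1 | 8 ; 3 | 4 ; 3 | 7 ; 4 | 7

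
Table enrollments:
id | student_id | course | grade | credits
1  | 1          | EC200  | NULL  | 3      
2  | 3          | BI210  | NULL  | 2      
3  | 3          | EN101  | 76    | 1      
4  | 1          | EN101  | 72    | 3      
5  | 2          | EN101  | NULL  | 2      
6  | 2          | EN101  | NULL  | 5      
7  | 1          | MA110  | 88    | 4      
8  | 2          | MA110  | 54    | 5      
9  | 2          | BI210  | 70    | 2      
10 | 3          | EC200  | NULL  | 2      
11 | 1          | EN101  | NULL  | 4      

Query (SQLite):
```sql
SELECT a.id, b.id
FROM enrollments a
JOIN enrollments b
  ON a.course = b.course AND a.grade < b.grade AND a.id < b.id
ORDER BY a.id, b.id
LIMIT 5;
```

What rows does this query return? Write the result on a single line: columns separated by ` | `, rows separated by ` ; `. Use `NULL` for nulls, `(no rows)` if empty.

Pairs (a,b) with same course, a.grade < b.grade, a.id < b.id.
course groups: BI210:{2,9} EC200:{1,10} EN101:{3,4,5,6,11} MA110:{7,8}
Ordered by (a.id, b.id); first 5.

(no rows)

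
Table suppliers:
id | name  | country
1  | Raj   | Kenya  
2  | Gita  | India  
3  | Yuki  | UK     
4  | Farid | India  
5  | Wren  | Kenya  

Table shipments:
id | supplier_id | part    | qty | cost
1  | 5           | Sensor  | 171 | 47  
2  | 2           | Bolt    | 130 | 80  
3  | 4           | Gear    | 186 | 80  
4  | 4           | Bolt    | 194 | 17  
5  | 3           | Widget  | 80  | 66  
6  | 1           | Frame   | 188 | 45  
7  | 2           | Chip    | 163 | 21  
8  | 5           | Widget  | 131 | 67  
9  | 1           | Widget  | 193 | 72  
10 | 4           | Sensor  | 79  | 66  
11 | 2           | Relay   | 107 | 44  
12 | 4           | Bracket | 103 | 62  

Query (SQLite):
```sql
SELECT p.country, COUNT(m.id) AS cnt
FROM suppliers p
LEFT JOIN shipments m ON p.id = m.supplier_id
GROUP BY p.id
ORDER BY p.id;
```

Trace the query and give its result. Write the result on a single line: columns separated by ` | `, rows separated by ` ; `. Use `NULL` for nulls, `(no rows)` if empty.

LEFT JOIN keeps every suppliers row; unmatched ones get NULL for shipments columns.
Group by suppliers.id and compute COUNT(m.id). COUNT(col) of an all-NULL group is 0.
  1: ids {6, 9} → COUNT(m.id)=2
  2: ids {2, 7, 11} → COUNT(m.id)=3
  3: ids {5} → COUNT(m.id)=1
  4: ids {3, 4, 10, 12} → COUNT(m.id)=4
  5: ids {1, 8} → COUNT(m.id)=2

Kenya | 2 ; India | 3 ; UK | 1 ; India | 4 ; Kenya | 2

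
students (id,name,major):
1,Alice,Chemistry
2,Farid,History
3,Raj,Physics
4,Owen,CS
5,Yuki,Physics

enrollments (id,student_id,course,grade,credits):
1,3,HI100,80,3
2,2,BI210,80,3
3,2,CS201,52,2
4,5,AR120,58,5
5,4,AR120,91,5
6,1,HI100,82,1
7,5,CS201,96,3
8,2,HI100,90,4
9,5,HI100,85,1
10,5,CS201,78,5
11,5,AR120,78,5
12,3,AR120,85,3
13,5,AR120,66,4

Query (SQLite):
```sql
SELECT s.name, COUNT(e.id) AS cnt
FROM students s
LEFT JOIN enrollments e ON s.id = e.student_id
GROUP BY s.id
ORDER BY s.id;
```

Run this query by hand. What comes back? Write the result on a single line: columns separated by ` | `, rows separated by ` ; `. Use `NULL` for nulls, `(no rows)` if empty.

LEFT JOIN keeps every students row; unmatched ones get NULL for enrollments columns.
Group by students.id and compute COUNT(e.id). COUNT(col) of an all-NULL group is 0.
  1: ids {6} → COUNT(e.id)=1
  2: ids {2, 3, 8} → COUNT(e.id)=3
  3: ids {1, 12} → COUNT(e.id)=2
  4: ids {5} → COUNT(e.id)=1
  5: ids {4, 7, 9, 10, 11, 13} → COUNT(e.id)=6

Alice | 1 ; Farid | 3 ; Raj | 2 ; Owen | 1 ; Yuki | 6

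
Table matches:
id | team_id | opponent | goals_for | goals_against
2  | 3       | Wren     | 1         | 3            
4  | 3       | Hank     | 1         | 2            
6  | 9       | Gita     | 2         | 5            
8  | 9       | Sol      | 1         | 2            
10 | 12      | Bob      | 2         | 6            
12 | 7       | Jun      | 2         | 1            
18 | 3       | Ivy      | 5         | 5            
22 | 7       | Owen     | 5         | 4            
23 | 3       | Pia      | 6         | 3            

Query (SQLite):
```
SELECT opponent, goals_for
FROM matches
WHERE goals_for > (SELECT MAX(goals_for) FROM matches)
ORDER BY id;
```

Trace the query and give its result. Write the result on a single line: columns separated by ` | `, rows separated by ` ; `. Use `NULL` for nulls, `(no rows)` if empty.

(no rows)

Scalar subquery: MAX(goals_for) over all matches rows = 6.
Keep rows where goals_for > that value.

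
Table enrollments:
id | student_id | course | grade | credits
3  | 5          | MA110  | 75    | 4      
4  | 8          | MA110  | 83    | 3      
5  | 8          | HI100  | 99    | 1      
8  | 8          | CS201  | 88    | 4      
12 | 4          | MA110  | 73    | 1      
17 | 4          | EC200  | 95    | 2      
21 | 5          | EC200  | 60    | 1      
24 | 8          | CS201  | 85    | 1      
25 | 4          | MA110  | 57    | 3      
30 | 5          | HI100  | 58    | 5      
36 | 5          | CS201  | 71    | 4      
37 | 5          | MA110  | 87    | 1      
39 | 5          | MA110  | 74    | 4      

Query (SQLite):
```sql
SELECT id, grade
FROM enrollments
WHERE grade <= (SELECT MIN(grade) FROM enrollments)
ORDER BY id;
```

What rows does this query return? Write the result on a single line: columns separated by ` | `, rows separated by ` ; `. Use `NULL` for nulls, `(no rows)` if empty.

Scalar subquery: MIN(grade) over all enrollments rows = 57.
Keep rows where grade <= that value.

25 | 57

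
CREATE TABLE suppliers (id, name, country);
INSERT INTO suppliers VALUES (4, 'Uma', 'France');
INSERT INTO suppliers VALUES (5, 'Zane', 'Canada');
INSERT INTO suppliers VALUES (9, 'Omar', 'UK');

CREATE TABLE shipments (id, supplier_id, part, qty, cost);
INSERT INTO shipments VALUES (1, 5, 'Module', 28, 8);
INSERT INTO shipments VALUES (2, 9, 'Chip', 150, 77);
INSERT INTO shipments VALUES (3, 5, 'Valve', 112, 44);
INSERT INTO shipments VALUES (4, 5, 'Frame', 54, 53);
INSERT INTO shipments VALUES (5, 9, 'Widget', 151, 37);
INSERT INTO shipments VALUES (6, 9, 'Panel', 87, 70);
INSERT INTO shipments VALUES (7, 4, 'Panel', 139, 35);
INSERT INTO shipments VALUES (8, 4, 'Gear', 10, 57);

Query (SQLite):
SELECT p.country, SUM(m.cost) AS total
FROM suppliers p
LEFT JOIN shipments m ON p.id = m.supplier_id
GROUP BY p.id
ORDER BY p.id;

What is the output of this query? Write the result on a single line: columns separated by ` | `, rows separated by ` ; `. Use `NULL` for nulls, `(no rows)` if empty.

France | 92 ; Canada | 105 ; UK | 184

LEFT JOIN keeps every suppliers row; unmatched ones get NULL for shipments columns.
Group by suppliers.id and compute SUM(m.cost). SUM over an all-NULL group is NULL.
  4: ids {7, 8} → SUM(m.cost)=92
  5: ids {1, 3, 4} → SUM(m.cost)=105
  9: ids {2, 5, 6} → SUM(m.cost)=184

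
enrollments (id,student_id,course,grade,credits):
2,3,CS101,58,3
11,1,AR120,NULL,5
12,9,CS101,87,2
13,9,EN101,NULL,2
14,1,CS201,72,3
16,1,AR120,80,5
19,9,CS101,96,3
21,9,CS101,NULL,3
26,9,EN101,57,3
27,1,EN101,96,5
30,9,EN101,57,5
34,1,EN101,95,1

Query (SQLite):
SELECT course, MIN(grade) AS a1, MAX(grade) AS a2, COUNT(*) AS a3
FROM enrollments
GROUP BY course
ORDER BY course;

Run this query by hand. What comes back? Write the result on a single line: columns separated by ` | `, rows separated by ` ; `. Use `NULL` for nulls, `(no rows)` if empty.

AR120 | 80 | 80 | 2 ; CS101 | 58 | 96 | 4 ; CS201 | 72 | 72 | 1 ; EN101 | 57 | 96 | 5

Group enrollments by course.
Per group compute: MIN(grade), MAX(grade), COUNT(*).
  AR120: ids {11, 16} → MIN(grade)=80, MAX(grade)=80, COUNT(*)=2
  CS101: ids {2, 12, 19, 21} → MIN(grade)=58, MAX(grade)=96, COUNT(*)=4
  CS201: ids {14} → MIN(grade)=72, MAX(grade)=72, COUNT(*)=1
  EN101: ids {13, 26, 27, 30, 34} → MIN(grade)=57, MAX(grade)=96, COUNT(*)=5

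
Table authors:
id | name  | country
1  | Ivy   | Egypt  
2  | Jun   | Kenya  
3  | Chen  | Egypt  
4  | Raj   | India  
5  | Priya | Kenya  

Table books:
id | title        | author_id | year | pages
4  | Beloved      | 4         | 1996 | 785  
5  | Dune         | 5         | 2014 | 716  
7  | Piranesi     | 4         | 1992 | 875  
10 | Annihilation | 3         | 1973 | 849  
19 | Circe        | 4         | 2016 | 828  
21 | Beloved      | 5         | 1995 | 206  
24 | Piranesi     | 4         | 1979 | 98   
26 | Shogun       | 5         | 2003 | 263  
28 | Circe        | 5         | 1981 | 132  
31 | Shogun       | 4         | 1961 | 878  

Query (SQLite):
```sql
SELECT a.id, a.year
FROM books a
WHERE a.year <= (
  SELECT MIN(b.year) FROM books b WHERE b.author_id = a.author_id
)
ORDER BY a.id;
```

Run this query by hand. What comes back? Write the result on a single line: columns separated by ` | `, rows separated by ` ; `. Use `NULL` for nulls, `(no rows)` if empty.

10 | 1973 ; 28 | 1981 ; 31 | 1961

For each books row a, compute MIN(year) over rows sharing a.author_id.
Keep row a if a.year <= that per-group MIN.
  author_id=3: MIN(year) = 1973
  author_id=4: MIN(year) = 1961
  author_id=5: MIN(year) = 1981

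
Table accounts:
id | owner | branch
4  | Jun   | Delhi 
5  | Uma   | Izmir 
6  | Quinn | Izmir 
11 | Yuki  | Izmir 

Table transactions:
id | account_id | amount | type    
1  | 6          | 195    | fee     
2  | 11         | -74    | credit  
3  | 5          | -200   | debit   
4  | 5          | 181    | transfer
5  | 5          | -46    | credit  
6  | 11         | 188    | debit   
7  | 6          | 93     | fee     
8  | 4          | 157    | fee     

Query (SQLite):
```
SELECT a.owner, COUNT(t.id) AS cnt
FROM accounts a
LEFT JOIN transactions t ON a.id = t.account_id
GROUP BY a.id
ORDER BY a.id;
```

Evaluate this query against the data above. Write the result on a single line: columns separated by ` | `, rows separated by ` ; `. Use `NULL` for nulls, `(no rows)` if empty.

Jun | 1 ; Uma | 3 ; Quinn | 2 ; Yuki | 2

LEFT JOIN keeps every accounts row; unmatched ones get NULL for transactions columns.
Group by accounts.id and compute COUNT(t.id). COUNT(col) of an all-NULL group is 0.
  4: ids {8} → COUNT(t.id)=1
  5: ids {3, 4, 5} → COUNT(t.id)=3
  6: ids {1, 7} → COUNT(t.id)=2
  11: ids {2, 6} → COUNT(t.id)=2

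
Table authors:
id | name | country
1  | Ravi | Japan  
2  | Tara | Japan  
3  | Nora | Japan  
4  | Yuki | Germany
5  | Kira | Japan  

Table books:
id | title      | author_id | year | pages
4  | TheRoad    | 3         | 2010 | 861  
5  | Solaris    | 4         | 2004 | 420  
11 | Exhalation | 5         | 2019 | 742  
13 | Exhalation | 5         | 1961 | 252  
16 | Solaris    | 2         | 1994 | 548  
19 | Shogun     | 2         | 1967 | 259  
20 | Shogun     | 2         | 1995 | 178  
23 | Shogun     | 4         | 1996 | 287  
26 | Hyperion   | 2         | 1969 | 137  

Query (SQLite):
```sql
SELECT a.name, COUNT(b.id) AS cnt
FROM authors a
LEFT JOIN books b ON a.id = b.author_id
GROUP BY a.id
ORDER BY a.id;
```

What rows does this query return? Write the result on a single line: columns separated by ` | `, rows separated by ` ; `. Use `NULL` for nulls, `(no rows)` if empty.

LEFT JOIN keeps every authors row; unmatched ones get NULL for books columns.
Group by authors.id and compute COUNT(b.id). COUNT(col) of an all-NULL group is 0.
  1: ids {—} → COUNT(b.id)=0
  2: ids {16, 19, 20, 26} → COUNT(b.id)=4
  3: ids {4} → COUNT(b.id)=1
  4: ids {5, 23} → COUNT(b.id)=2
  5: ids {11, 13} → COUNT(b.id)=2

Ravi | 0 ; Tara | 4 ; Nora | 1 ; Yuki | 2 ; Kira | 2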